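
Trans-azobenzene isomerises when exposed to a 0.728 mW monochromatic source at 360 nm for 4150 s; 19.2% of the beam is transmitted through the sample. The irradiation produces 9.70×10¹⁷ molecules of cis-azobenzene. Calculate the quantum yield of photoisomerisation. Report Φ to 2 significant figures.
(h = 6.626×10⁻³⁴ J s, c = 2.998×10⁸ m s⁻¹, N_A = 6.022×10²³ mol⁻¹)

Product: 9.70×10¹⁷ / 6.022×10²³ = 1.611×10⁻⁶ mol.
Photon energy at 360 nm: hc/λ = (6.626×10⁻³⁴)(2.998×10⁸)/(360×10⁻⁹) = 5.518×10⁻¹⁹ J.
Energy delivered: (0.728 mW)(4150 s) = 3.021 J.
Photons incident: 3.021 / 5.518×10⁻¹⁹ = 5.475×10¹⁸, i.e. 5.475×10¹⁸/6.022×10²³ = 9.092×10⁻⁶ mol.
Fraction absorbed: 1 − 19.2/100 = 0.8080.
Photons absorbed: 0.8080 × 9.092×10⁻⁶ = 7.346×10⁻⁶ mol.
Φ = 1.611×10⁻⁶ mol / 7.346×10⁻⁶ mol photons = 0.22.

Φ = 0.22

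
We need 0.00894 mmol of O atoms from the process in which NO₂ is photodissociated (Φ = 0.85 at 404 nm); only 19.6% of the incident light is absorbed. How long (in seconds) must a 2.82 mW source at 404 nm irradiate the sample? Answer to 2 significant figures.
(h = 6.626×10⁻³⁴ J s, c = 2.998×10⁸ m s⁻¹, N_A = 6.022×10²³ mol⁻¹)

Product: 0.00894 mmol = 8.94×10⁻⁶ mol.
Photons that must be absorbed: 8.94×10⁻⁶ / 0.85 = 1.052×10⁻⁵ mol.
Incident photons needed: 1.052×10⁻⁵ / 0.196 = 5.367×10⁻⁵ mol.
Photon energy: hc/λ = 4.917×10⁻¹⁹ J; per mole, 2.961×10⁵ J mol⁻¹.
Energy required: 5.367×10⁻⁵ × 2.961×10⁵ = 15.89 J.
Time: 15.89 J / 0.00282 W = 5600 s.

t ≈ 5600 s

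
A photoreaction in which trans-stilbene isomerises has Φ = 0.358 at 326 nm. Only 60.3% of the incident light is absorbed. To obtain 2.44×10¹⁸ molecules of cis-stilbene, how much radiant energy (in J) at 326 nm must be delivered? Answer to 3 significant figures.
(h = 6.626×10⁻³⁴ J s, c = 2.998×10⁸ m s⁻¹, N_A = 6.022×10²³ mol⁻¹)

Product: 2.44×10¹⁸ / 6.022×10²³ = 4.052×10⁻⁶ mol.
Photons that must be absorbed: 4.052×10⁻⁶ / 0.358 = 1.132×10⁻⁵ mol.
Incident photons needed: 1.132×10⁻⁵ / 0.603 = 1.877×10⁻⁵ mol.
Photon energy: hc/λ = 6.093×10⁻¹⁹ J; per mole, 3.669×10⁵ J mol⁻¹.
Energy required: 1.877×10⁻⁵ × 3.669×10⁵ = 6.89 J.

6.89 J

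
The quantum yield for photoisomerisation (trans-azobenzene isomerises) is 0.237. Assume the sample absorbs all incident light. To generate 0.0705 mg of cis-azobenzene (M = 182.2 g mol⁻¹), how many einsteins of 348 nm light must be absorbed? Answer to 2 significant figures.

Product: 0.0705 mg / 182.2 g mol⁻¹ = 3.869e-7 mol.
Photons that must be absorbed: 3.869e-7 / 0.237 = 1.632e-6 mol.

1.6e-6 einstein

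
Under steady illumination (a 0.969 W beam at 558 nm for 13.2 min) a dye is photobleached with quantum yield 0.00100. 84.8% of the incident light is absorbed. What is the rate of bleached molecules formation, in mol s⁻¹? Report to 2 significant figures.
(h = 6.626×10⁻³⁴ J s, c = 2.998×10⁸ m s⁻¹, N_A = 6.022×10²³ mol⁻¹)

3.8×10⁻⁹ mol s⁻¹

Photon energy at 558 nm: hc/λ = (6.626×10⁻³⁴)(2.998×10⁸)/(558×10⁻⁹) = 3.560×10⁻¹⁹ J.
Energy delivered: (0.969 W)(792 s) = 767.4 J.
Photons incident: 767.4 / 3.560×10⁻¹⁹ = 2.156×10²¹, i.e. 2.156×10²¹/6.022×10²³ = 0.003580 mol.
Photons absorbed: 0.848 × 0.003580 = 0.003036 mol.
Product formed: 0.00100 × 0.003036 = 3.036×10⁻⁶ mol.
Rate: 3.036×10⁻⁶ / 792 s = 3.8×10⁻⁹ mol s⁻¹.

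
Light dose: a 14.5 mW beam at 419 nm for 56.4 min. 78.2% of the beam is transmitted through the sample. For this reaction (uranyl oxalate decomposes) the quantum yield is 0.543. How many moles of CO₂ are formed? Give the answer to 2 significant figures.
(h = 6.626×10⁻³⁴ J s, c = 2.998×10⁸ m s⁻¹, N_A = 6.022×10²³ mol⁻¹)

Photon energy at 419 nm: hc/λ = (6.626×10⁻³⁴)(2.998×10⁸)/(419×10⁻⁹) = 4.741×10⁻¹⁹ J.
Energy delivered: (14.5 mW)(3384 s) = 49.07 J.
Photons incident: 49.07 / 4.741×10⁻¹⁹ = 1.035×10²⁰, i.e. 1.035×10²⁰/6.022×10²³ = 1.719×10⁻⁴ mol.
Fraction absorbed: 1 − 78.2/100 = 0.2180.
Photons absorbed: 0.2180 × 1.719×10⁻⁴ = 3.747×10⁻⁵ mol.
Product: Φ × n_abs = 0.543 × 3.747×10⁻⁵ = 2.035×10⁻⁵ mol.

2.0×10⁻⁵ mol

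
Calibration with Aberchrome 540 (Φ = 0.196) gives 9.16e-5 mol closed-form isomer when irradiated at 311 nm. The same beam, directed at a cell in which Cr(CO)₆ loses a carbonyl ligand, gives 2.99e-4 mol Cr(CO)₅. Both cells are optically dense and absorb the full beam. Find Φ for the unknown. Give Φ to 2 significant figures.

Φ = 0.64

Photons absorbed by the actinometer: 9.16e-5 / 0.196 = 4.673e-4 mol.
Φ(unknown) = 2.99e-4 / 4.673e-4 = 0.64.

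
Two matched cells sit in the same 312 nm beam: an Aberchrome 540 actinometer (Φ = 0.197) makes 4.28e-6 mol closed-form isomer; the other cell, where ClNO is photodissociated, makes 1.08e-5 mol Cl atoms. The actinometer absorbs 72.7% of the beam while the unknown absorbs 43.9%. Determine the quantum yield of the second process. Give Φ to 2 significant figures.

Photons absorbed by the actinometer: 4.28e-6 / 0.197 = 2.173e-5 mol.
Incident flux: 2.173e-5 / 0.727 = 2.989e-5 einstein.
Absorbed by unknown: 0.439 × 2.989e-5 = 1.312e-5 mol.
Φ(unknown) = 1.08e-5 / 1.312e-5 = 0.82.

Φ = 0.82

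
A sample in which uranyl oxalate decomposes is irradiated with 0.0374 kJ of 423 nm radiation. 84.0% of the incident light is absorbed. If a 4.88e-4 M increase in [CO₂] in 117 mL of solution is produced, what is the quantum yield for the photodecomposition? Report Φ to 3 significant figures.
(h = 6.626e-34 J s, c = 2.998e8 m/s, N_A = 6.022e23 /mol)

Φ = 0.514

Product: (4.88e-4 M)(0.117 L) = 5.710e-5 mol.
Photon energy at 423 nm: hc/λ = (6.626e-34)(2.998e8)/(423e-9) = 4.696e-19 J.
Incident energy: 0.0374 kJ = 37.4 J.
Photons incident: 37.4 / 4.696e-19 = 7.964e19, i.e. 7.964e19/6.022e23 = 1.322e-4 mol.
Photons absorbed: 0.840 × 1.322e-4 = 1.110e-4 mol.
Φ = 5.710e-5 mol / 1.110e-4 mol photons = 0.514.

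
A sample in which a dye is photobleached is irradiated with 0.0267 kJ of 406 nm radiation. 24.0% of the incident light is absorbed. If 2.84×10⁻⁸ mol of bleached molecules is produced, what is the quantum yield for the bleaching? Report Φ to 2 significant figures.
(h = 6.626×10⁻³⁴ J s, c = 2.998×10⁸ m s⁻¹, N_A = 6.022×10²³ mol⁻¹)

Φ = 0.0013

Photon energy at 406 nm: hc/λ = (6.626×10⁻³⁴)(2.998×10⁸)/(406×10⁻⁹) = 4.893×10⁻¹⁹ J.
Incident energy: 0.0267 kJ = 26.7 J.
Photons incident: 26.7 / 4.893×10⁻¹⁹ = 5.457×10¹⁹, i.e. 5.457×10¹⁹/6.022×10²³ = 9.062×10⁻⁵ mol.
Photons absorbed: 0.240 × 9.062×10⁻⁵ = 2.175×10⁻⁵ mol.
Φ = 2.84×10⁻⁸ mol / 2.175×10⁻⁵ mol photons = 0.0013.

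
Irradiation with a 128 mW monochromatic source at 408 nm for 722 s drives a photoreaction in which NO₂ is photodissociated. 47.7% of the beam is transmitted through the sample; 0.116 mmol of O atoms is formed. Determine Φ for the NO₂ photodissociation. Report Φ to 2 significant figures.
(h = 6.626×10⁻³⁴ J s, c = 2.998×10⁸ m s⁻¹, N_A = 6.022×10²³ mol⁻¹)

Φ = 0.70

Product: 0.116 mmol = 1.16×10⁻⁴ mol.
Photon energy at 408 nm: hc/λ = (6.626×10⁻³⁴)(2.998×10⁸)/(408×10⁻⁹) = 4.869×10⁻¹⁹ J.
Energy delivered: (128 mW)(722 s) = 92.42 J.
Photons incident: 92.42 / 4.869×10⁻¹⁹ = 1.898×10²⁰, i.e. 1.898×10²⁰/6.022×10²³ = 3.152×10⁻⁴ mol.
Fraction absorbed: 1 − 47.7/100 = 0.5230.
Photons absorbed: 0.5230 × 3.152×10⁻⁴ = 1.648×10⁻⁴ mol.
Φ = 1.16×10⁻⁴ mol / 1.648×10⁻⁴ mol photons = 0.70.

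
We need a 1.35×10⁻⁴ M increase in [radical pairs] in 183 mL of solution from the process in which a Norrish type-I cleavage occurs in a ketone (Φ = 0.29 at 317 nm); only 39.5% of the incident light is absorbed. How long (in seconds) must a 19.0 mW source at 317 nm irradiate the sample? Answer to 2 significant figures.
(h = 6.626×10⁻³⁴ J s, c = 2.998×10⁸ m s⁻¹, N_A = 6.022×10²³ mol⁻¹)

Product: (1.35×10⁻⁴ M)(0.183 L) = 2.470×10⁻⁵ mol.
Photons that must be absorbed: 2.470×10⁻⁵ / 0.29 = 8.517×10⁻⁵ mol.
Incident photons needed: 8.517×10⁻⁵ / 0.395 = 2.156×10⁻⁴ mol.
Photon energy: hc/λ = 6.266×10⁻¹⁹ J; per mole, 3.773×10⁵ J mol⁻¹.
Energy required: 2.156×10⁻⁴ × 3.773×10⁵ = 81.35 J.
Time: 81.35 J / 0.019 W = 4300 s.

t ≈ 4300 s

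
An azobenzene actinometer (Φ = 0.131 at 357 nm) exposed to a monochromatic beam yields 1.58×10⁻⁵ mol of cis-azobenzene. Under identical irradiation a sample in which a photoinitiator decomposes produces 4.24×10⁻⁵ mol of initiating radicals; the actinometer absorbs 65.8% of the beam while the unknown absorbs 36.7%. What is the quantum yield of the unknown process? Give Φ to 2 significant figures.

Photons absorbed by the actinometer: 1.58×10⁻⁵ / 0.131 = 1.206×10⁻⁴ mol.
Incident flux: 1.206×10⁻⁴ / 0.658 = 1.833×10⁻⁴ einstein.
Absorbed by unknown: 0.367 × 1.833×10⁻⁴ = 6.727×10⁻⁵ mol.
Φ(unknown) = 4.24×10⁻⁵ / 6.727×10⁻⁵ = 0.63.

Φ = 0.63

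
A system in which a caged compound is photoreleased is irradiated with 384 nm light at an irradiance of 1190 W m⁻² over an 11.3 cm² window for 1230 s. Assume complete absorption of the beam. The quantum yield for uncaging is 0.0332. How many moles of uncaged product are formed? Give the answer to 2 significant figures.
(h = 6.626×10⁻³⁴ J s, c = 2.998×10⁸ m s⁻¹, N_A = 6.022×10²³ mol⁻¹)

Photon energy at 384 nm: hc/λ = (6.626×10⁻³⁴)(2.998×10⁸)/(384×10⁻⁹) = 5.173×10⁻¹⁹ J.
Energy delivered: (1190 W m⁻²)(11.3×10⁻⁴ m²)(1230 s) = 1654 J.
Photons incident: 1654 / 5.173×10⁻¹⁹ = 3.197×10²¹, i.e. 3.197×10²¹/6.022×10²³ = 0.005309 mol.
Product: Φ × n_abs = 0.0332 × 0.005309 = 1.763×10⁻⁴ mol.

1.8×10⁻⁴ mol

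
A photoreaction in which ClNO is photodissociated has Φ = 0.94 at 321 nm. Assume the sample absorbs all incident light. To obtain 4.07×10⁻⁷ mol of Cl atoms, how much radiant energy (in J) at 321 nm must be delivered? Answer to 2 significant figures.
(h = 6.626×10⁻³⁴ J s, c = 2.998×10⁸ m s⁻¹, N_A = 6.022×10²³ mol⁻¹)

Photons that must be absorbed: 4.07×10⁻⁷ / 0.94 = 4.330×10⁻⁷ mol.
Photon energy: hc/λ = 6.188×10⁻¹⁹ J; per mole, 3.726×10⁵ J mol⁻¹.
Energy required: 4.330×10⁻⁷ × 3.726×10⁵ = 0.16 J.

0.16 J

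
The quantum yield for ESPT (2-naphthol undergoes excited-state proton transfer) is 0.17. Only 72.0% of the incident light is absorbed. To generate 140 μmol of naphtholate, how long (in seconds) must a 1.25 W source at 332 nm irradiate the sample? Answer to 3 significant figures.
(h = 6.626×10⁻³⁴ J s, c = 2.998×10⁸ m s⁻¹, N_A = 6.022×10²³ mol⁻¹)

t ≈ 330 s

Product: 140 μmol = 1.40×10⁻⁴ mol.
Photons that must be absorbed: 1.40×10⁻⁴ / 0.17 = 8.235×10⁻⁴ mol.
Incident photons needed: 8.235×10⁻⁴ / 0.720 = 0.001144 mol.
Photon energy: hc/λ = 5.983×10⁻¹⁹ J; per mole, 3.603×10⁵ J mol⁻¹.
Energy required: 0.001144 × 3.603×10⁵ = 412.2 J.
Time: 412.2 J / 1.25 W = 330 s.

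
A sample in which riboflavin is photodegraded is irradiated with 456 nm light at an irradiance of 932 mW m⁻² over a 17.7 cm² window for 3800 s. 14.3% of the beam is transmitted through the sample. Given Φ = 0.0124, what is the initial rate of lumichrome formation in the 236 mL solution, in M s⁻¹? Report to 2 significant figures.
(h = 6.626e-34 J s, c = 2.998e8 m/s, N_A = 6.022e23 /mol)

Photon energy at 456 nm: hc/λ = (6.626e-34)(2.998e8)/(456e-9) = 4.356e-19 J.
Energy delivered: (932 mW m⁻²)(17.7e-4 m²)(3800 s) = 6.269 J.
Photons incident: 6.269 / 4.356e-19 = 1.439e19, i.e. 1.439e19/6.022e23 = 2.390e-5 mol.
Fraction absorbed: 1 − 14.3/100 = 0.8570.
Photons absorbed: 0.8570 × 2.390e-5 = 2.048e-5 mol.
Product formed: 0.0124 × 2.048e-5 = 2.540e-7 mol.
Rate: 2.540e-7 mol / (3800 s × 0.236 L) = 2.8e-10 M s⁻¹.

2.8e-10 M s⁻¹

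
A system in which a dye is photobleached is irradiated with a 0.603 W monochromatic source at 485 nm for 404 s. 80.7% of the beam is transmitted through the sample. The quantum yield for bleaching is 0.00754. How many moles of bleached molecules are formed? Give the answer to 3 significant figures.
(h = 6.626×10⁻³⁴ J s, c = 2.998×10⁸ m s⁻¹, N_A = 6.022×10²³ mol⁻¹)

Photon energy at 485 nm: hc/λ = (6.626×10⁻³⁴)(2.998×10⁸)/(485×10⁻⁹) = 4.096×10⁻¹⁹ J.
Energy delivered: (0.603 W)(404 s) = 243.6 J.
Photons incident: 243.6 / 4.096×10⁻¹⁹ = 5.947×10²⁰, i.e. 5.947×10²⁰/6.022×10²³ = 9.875×10⁻⁴ mol.
Fraction absorbed: 1 − 80.7/100 = 0.1930.
Photons absorbed: 0.1930 × 9.875×10⁻⁴ = 1.906×10⁻⁴ mol.
Product: Φ × n_abs = 0.00754 × 1.906×10⁻⁴ = 1.437×10⁻⁶ mol.

1.44×10⁻⁶ mol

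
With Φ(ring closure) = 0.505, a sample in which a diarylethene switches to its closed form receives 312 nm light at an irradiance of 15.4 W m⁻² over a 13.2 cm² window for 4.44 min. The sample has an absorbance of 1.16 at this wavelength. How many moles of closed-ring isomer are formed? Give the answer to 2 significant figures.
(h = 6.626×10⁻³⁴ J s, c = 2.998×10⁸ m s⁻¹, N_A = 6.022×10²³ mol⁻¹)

Photon energy at 312 nm: hc/λ = (6.626×10⁻³⁴)(2.998×10⁸)/(312×10⁻⁹) = 6.367×10⁻¹⁹ J.
Energy delivered: (15.4 W m⁻²)(13.2×10⁻⁴ m²)(266.4 s) = 5.415 J.
Photons incident: 5.415 / 6.367×10⁻¹⁹ = 8.505×10¹⁸, i.e. 8.505×10¹⁸/6.022×10²³ = 1.412×10⁻⁵ mol.
Fraction absorbed: 1 − 10^(−1.16) = 0.9308.
Photons absorbed: 0.9308 × 1.412×10⁻⁵ = 1.314×10⁻⁵ mol.
Product: Φ × n_abs = 0.505 × 1.314×10⁻⁵ = 6.636×10⁻⁶ mol.

6.6×10⁻⁶ mol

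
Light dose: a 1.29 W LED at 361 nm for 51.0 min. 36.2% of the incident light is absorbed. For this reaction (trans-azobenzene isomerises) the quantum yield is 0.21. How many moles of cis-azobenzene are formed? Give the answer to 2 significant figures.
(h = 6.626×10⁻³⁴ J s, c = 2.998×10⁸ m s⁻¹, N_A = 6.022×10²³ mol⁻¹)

Photon energy at 361 nm: hc/λ = (6.626×10⁻³⁴)(2.998×10⁸)/(361×10⁻⁹) = 5.503×10⁻¹⁹ J.
Energy delivered: (1.29 W)(3060 s) = 3947 J.
Photons incident: 3947 / 5.503×10⁻¹⁹ = 7.172×10²¹, i.e. 7.172×10²¹/6.022×10²³ = 0.01191 mol.
Photons absorbed: 0.362 × 0.01191 = 0.004311 mol.
Product: Φ × n_abs = 0.21 × 0.004311 = 9.053×10⁻⁴ mol.

9.1×10⁻⁴ mol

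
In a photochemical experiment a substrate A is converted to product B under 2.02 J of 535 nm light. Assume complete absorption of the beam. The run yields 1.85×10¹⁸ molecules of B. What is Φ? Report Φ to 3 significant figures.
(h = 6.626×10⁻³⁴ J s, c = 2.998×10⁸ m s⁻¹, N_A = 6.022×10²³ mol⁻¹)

Product: 1.85×10¹⁸ / 6.022×10²³ = 3.072×10⁻⁶ mol.
Photon energy at 535 nm: hc/λ = (6.626×10⁻³⁴)(2.998×10⁸)/(535×10⁻⁹) = 3.713×10⁻¹⁹ J.
Photons incident: 2.02 / 3.713×10⁻¹⁹ = 5.440×10¹⁸, i.e. 5.440×10¹⁸/6.022×10²³ = 9.034×10⁻⁶ mol.
Φ = 3.072×10⁻⁶ mol / 9.034×10⁻⁶ mol photons = 0.340.

Φ = 0.340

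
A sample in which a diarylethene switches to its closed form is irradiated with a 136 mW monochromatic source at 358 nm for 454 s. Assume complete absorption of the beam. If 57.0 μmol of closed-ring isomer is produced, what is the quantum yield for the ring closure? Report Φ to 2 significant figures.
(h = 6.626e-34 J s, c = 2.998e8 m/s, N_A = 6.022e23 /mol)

Product: 57.0 μmol = 5.70e-5 mol.
Photon energy at 358 nm: hc/λ = (6.626e-34)(2.998e8)/(358e-9) = 5.549e-19 J.
Energy delivered: (136 mW)(454 s) = 61.74 J.
Photons incident: 61.74 / 5.549e-19 = 1.113e20, i.e. 1.113e20/6.022e23 = 1.848e-4 mol.
Φ = 5.70e-5 mol / 1.848e-4 mol photons = 0.31.

Φ = 0.31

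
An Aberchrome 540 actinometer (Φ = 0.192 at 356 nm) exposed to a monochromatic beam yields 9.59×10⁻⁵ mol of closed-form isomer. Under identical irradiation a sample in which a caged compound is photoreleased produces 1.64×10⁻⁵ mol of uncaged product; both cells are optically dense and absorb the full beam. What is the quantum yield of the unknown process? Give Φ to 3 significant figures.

Φ = 0.0328

Photons absorbed by the actinometer: 9.59×10⁻⁵ / 0.192 = 4.995×10⁻⁴ mol.
Φ(unknown) = 1.64×10⁻⁵ / 4.995×10⁻⁴ = 0.0328.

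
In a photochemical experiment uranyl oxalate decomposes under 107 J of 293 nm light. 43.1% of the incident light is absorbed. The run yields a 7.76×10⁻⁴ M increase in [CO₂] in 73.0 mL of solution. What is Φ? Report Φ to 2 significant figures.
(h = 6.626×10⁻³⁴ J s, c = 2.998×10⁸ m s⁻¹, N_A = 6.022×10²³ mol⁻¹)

Product: (7.76×10⁻⁴ M)(0.073 L) = 5.665×10⁻⁵ mol.
Photon energy at 293 nm: hc/λ = (6.626×10⁻³⁴)(2.998×10⁸)/(293×10⁻⁹) = 6.780×10⁻¹⁹ J.
Photons incident: 107 / 6.780×10⁻¹⁹ = 1.578×10²⁰, i.e. 1.578×10²⁰/6.022×10²³ = 2.620×10⁻⁴ mol.
Photons absorbed: 0.431 × 2.620×10⁻⁴ = 1.129×10⁻⁴ mol.
Φ = 5.665×10⁻⁵ mol / 1.129×10⁻⁴ mol photons = 0.50.

Φ = 0.50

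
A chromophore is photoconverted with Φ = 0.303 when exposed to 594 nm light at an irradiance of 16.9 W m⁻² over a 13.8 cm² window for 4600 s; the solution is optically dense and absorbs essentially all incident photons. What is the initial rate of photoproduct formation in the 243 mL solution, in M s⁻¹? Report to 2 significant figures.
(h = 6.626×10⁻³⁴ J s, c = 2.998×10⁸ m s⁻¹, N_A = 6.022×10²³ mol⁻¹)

1.4×10⁻⁷ M s⁻¹

Photon energy at 594 nm: hc/λ = (6.626×10⁻³⁴)(2.998×10⁸)/(594×10⁻⁹) = 3.344×10⁻¹⁹ J.
Energy delivered: (16.9 W m⁻²)(13.8×10⁻⁴ m²)(4600 s) = 107.3 J.
Photons incident: 107.3 / 3.344×10⁻¹⁹ = 3.209×10²⁰, i.e. 3.209×10²⁰/6.022×10²³ = 5.329×10⁻⁴ mol.
Product formed: 0.303 × 5.329×10⁻⁴ = 1.615×10⁻⁴ mol.
Rate: 1.615×10⁻⁴ mol / (4600 s × 0.243 L) = 1.4×10⁻⁷ M s⁻¹.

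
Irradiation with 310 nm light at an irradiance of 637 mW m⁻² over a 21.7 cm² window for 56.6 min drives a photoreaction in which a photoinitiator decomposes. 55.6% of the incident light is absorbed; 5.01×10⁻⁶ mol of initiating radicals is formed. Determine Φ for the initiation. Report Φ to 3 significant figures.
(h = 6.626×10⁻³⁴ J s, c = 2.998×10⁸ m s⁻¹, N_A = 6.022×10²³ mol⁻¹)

Photon energy at 310 nm: hc/λ = (6.626×10⁻³⁴)(2.998×10⁸)/(310×10⁻⁹) = 6.408×10⁻¹⁹ J.
Energy delivered: (637 mW m⁻²)(21.7×10⁻⁴ m²)(3396 s) = 4.694 J.
Photons incident: 4.694 / 6.408×10⁻¹⁹ = 7.325×10¹⁸, i.e. 7.325×10¹⁸/6.022×10²³ = 1.216×10⁻⁵ mol.
Photons absorbed: 0.556 × 1.216×10⁻⁵ = 6.761×10⁻⁶ mol.
Φ = 5.01×10⁻⁶ mol / 6.761×10⁻⁶ mol photons = 0.741.

Φ = 0.741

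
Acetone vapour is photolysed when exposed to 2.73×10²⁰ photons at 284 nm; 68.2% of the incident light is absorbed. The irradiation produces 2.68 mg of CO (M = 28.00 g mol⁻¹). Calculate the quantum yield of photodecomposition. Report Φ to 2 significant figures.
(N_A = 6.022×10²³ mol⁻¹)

Φ = 0.31

Product: 2.68 mg / 28.00 g mol⁻¹ = 9.571×10⁻⁵ mol.
Moles of photons: 2.73×10²⁰ / 6.022×10²³ = 4.533×10⁻⁴ mol.
Photons absorbed: 0.682 × 4.533×10⁻⁴ = 3.092×10⁻⁴ mol.
Φ = 9.571×10⁻⁵ mol / 3.092×10⁻⁴ mol photons = 0.31.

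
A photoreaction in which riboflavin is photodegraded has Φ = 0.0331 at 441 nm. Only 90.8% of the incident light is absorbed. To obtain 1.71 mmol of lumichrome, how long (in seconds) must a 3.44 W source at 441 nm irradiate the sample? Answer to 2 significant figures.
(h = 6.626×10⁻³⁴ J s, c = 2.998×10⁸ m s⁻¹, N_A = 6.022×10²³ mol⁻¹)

t ≈ 4500 s

Product: 1.71 mmol = 0.00171 mol.
Photons that must be absorbed: 0.00171 / 0.0331 = 0.05166 mol.
Incident photons needed: 0.05166 / 0.908 = 0.05689 mol.
Photon energy: hc/λ = 4.504×10⁻¹⁹ J; per mole, 2.712×10⁵ J mol⁻¹.
Energy required: 0.05689 × 2.712×10⁵ = 1.543×10⁴ J.
Time: 1.543×10⁴ J / 3.44 W = 4500 s.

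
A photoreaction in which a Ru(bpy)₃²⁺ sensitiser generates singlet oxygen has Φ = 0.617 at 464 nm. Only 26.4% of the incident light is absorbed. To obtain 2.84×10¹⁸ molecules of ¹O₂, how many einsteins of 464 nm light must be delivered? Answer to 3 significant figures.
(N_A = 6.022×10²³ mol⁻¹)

2.90×10⁻⁵ einstein

Product: 2.84×10¹⁸ / 6.022×10²³ = 4.716×10⁻⁶ mol.
Photons that must be absorbed: 4.716×10⁻⁶ / 0.617 = 7.643×10⁻⁶ mol.
Incident photons needed: 7.643×10⁻⁶ / 0.264 = 2.895×10⁻⁵ mol.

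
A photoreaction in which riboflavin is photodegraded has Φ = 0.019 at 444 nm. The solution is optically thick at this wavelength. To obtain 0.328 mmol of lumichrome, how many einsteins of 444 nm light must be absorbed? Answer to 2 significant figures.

Product: 0.328 mmol = 3.28e-4 mol.
Photons that must be absorbed: 3.28e-4 / 0.019 = 0.01726 mol.

0.017 einstein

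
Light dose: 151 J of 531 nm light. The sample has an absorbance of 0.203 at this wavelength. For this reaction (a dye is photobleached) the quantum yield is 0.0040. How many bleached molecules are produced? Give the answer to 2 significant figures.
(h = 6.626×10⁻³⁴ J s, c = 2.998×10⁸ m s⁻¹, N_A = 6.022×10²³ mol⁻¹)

Photon energy at 531 nm: hc/λ = (6.626×10⁻³⁴)(2.998×10⁸)/(531×10⁻⁹) = 3.741×10⁻¹⁹ J.
Photons incident: 151 / 3.741×10⁻¹⁹ = 4.036×10²⁰, i.e. 4.036×10²⁰/6.022×10²³ = 6.702×10⁻⁴ mol.
Fraction absorbed: 1 − 10^(−0.203) = 0.3734.
Photons absorbed: 0.3734 × 6.702×10⁻⁴ = 2.503×10⁻⁴ mol.
Product: Φ × n_abs = 0.0040 × 2.503×10⁻⁴ = 1.001×10⁻⁶ mol.
As a count: 1.001×10⁻⁶ × 6.022×10²³ = 6.0×10¹⁷.

6.0×10¹⁷ bleached molecules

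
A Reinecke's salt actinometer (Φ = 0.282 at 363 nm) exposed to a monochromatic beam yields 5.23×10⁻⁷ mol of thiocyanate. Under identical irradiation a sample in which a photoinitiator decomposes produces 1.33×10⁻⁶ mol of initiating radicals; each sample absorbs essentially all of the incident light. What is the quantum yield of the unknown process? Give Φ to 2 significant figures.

Φ = 0.72

Photons absorbed by the actinometer: 5.23×10⁻⁷ / 0.282 = 1.855×10⁻⁶ mol.
Φ(unknown) = 1.33×10⁻⁶ / 1.855×10⁻⁶ = 0.72.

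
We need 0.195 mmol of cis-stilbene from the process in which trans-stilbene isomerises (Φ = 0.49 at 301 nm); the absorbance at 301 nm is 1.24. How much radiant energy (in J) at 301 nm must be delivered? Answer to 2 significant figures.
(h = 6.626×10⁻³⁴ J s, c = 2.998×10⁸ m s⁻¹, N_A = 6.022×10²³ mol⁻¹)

170 J

Product: 0.195 mmol = 1.95×10⁻⁴ mol.
Photons that must be absorbed: 1.95×10⁻⁴ / 0.49 = 3.980×10⁻⁴ mol.
Fraction absorbed: 1 − 10^(−1.24) = 0.9425.
Incident photons needed: 3.980×10⁻⁴ / 0.9425 = 4.223×10⁻⁴ mol.
Photon energy: hc/λ = 6.600×10⁻¹⁹ J; per mole, 3.975×10⁵ J mol⁻¹.
Energy required: 4.223×10⁻⁴ × 3.975×10⁵ = 170 J.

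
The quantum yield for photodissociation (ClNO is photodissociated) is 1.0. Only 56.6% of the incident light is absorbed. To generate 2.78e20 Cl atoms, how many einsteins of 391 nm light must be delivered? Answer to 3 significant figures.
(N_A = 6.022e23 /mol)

8.16e-4 einstein

Product: 2.78e20 / 6.022e23 = 4.616e-4 mol.
Photons that must be absorbed: 4.616e-4 / 1.0 = 4.616e-4 mol.
Incident photons needed: 4.616e-4 / 0.566 = 8.155e-4 mol.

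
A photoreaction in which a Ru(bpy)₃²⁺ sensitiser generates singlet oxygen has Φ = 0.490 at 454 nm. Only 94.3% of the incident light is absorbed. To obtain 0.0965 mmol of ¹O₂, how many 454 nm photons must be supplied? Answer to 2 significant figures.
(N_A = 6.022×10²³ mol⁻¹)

1.3×10²⁰ photons

Product: 0.0965 mmol = 9.65×10⁻⁵ mol.
Photons that must be absorbed: 9.65×10⁻⁵ / 0.490 = 1.969×10⁻⁴ mol.
Incident photons needed: 1.969×10⁻⁴ / 0.943 = 2.088×10⁻⁴ mol.
Photon count: 2.088×10⁻⁴ × 6.022×10²³ = 1.3×10²⁰.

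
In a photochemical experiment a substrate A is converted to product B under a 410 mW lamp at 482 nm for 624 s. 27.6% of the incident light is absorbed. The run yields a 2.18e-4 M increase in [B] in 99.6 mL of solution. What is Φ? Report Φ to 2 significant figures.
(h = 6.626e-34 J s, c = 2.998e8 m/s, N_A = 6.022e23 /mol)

Product: (2.18e-4 M)(0.0996 L) = 2.171e-5 mol.
Photon energy at 482 nm: hc/λ = (6.626e-34)(2.998e8)/(482e-9) = 4.121e-19 J.
Energy delivered: (410 mW)(624 s) = 255.8 J.
Photons incident: 255.8 / 4.121e-19 = 6.207e20, i.e. 6.207e20/6.022e23 = 0.001031 mol.
Photons absorbed: 0.276 × 0.001031 = 2.846e-4 mol.
Φ = 2.171e-5 mol / 2.846e-4 mol photons = 0.076.

Φ = 0.076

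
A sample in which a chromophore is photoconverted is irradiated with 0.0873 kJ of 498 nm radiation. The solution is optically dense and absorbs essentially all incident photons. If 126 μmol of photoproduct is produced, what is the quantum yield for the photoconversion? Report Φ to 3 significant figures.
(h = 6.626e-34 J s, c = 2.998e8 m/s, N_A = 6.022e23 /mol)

Φ = 0.347

Product: 126 μmol = 1.26e-4 mol.
Photon energy at 498 nm: hc/λ = (6.626e-34)(2.998e8)/(498e-9) = 3.989e-19 J.
Incident energy: 0.0873 kJ = 87.3 J.
Photons incident: 87.3 / 3.989e-19 = 2.189e20, i.e. 2.189e20/6.022e23 = 3.635e-4 mol.
Φ = 1.26e-4 mol / 3.635e-4 mol photons = 0.347.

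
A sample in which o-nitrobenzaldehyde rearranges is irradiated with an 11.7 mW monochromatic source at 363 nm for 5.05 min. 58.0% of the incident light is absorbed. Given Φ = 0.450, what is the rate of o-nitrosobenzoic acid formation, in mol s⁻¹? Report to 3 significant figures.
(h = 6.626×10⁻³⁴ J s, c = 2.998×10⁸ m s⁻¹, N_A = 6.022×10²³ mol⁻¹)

9.27×10⁻⁹ mol s⁻¹

Photon energy at 363 nm: hc/λ = (6.626×10⁻³⁴)(2.998×10⁸)/(363×10⁻⁹) = 5.472×10⁻¹⁹ J.
Energy delivered: (11.7 mW)(303 s) = 3.545 J.
Photons incident: 3.545 / 5.472×10⁻¹⁹ = 6.478×10¹⁸, i.e. 6.478×10¹⁸/6.022×10²³ = 1.076×10⁻⁵ mol.
Photons absorbed: 0.580 × 1.076×10⁻⁵ = 6.241×10⁻⁶ mol.
Product formed: 0.450 × 6.241×10⁻⁶ = 2.808×10⁻⁶ mol.
Rate: 2.808×10⁻⁶ / 303 s = 9.27×10⁻⁹ mol s⁻¹.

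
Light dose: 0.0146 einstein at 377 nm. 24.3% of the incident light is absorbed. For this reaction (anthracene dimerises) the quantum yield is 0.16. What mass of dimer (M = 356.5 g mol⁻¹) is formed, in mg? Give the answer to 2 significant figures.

200 mg

Photons absorbed: 0.243 × 0.0146 = 0.003548 mol.
Product: Φ × n_abs = 0.16 × 0.003548 = 5.677×10⁻⁴ mol.
Mass: 5.677×10⁻⁴ × 356.5 = 0.2024 g = 200 mg.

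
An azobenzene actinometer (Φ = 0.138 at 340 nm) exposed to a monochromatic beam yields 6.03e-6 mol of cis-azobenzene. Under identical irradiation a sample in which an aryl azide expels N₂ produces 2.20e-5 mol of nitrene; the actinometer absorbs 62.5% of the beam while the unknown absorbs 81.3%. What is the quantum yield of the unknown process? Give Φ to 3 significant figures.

Photons absorbed by the actinometer: 6.03e-6 / 0.138 = 4.370e-5 mol.
Incident flux: 4.370e-5 / 0.625 = 6.992e-5 einstein.
Absorbed by unknown: 0.813 × 6.992e-5 = 5.684e-5 mol.
Φ(unknown) = 2.20e-5 / 5.684e-5 = 0.387.

Φ = 0.387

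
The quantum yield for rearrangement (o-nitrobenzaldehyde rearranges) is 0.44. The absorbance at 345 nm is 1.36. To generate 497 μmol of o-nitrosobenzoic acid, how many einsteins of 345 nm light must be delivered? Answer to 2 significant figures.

Product: 497 μmol = 4.97×10⁻⁴ mol.
Photons that must be absorbed: 4.97×10⁻⁴ / 0.44 = 0.001130 mol.
Fraction absorbed: 1 − 10^(−1.36) = 0.9563.
Incident photons needed: 0.001130 / 0.9563 = 0.001182 mol.

0.0012 einstein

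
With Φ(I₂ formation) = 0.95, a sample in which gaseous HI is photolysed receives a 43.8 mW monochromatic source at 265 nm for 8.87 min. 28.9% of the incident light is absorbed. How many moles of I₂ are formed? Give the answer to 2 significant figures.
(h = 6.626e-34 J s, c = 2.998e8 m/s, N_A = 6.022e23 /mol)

Photon energy at 265 nm: hc/λ = (6.626e-34)(2.998e8)/(265e-9) = 7.496e-19 J.
Energy delivered: (43.8 mW)(532.2 s) = 23.31 J.
Photons incident: 23.31 / 7.496e-19 = 3.110e19, i.e. 3.110e19/6.022e23 = 5.164e-5 mol.
Photons absorbed: 0.289 × 5.164e-5 = 1.492e-5 mol.
Product: Φ × n_abs = 0.95 × 1.492e-5 = 1.417e-5 mol.

1.4e-5 mol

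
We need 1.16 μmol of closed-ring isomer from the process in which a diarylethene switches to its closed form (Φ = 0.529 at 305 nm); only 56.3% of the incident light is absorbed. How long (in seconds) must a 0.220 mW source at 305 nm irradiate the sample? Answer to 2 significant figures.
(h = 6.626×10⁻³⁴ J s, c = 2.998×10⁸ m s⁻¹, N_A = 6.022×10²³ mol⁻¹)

Product: 1.16 μmol = 1.16×10⁻⁶ mol.
Photons that must be absorbed: 1.16×10⁻⁶ / 0.529 = 2.193×10⁻⁶ mol.
Incident photons needed: 2.193×10⁻⁶ / 0.563 = 3.895×10⁻⁶ mol.
Photon energy: hc/λ = 6.513×10⁻¹⁹ J; per mole, 3.922×10⁵ J mol⁻¹.
Energy required: 3.895×10⁻⁶ × 3.922×10⁵ = 1.528 J.
Time: 1.528 J / 0.00022 W = 6900 s.

t ≈ 6900 s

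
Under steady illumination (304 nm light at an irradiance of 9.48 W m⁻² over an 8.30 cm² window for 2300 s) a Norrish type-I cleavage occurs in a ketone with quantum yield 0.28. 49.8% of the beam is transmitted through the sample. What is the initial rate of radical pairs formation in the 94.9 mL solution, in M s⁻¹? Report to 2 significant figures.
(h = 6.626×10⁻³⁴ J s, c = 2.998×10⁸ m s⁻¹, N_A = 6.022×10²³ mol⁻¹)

Photon energy at 304 nm: hc/λ = (6.626×10⁻³⁴)(2.998×10⁸)/(304×10⁻⁹) = 6.534×10⁻¹⁹ J.
Energy delivered: (9.48 W m⁻²)(8.30×10⁻⁴ m²)(2300 s) = 18.10 J.
Photons incident: 18.10 / 6.534×10⁻¹⁹ = 2.770×10¹⁹, i.e. 2.770×10¹⁹/6.022×10²³ = 4.600×10⁻⁵ mol.
Fraction absorbed: 1 − 49.8/100 = 0.5020.
Photons absorbed: 0.5020 × 4.600×10⁻⁵ = 2.309×10⁻⁵ mol.
Product formed: 0.28 × 2.309×10⁻⁵ = 6.465×10⁻⁶ mol.
Rate: 6.465×10⁻⁶ mol / (2300 s × 0.0949 L) = 3.0×10⁻⁸ M s⁻¹.

3.0×10⁻⁸ M s⁻¹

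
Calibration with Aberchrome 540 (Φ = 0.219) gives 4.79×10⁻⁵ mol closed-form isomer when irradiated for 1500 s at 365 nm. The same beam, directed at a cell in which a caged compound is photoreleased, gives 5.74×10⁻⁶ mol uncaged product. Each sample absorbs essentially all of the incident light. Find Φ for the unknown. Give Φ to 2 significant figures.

Photons absorbed by the actinometer: 4.79×10⁻⁵ / 0.219 = 2.187×10⁻⁴ mol.
Φ(unknown) = 5.74×10⁻⁶ / 2.187×10⁻⁴ = 0.026.

Φ = 0.026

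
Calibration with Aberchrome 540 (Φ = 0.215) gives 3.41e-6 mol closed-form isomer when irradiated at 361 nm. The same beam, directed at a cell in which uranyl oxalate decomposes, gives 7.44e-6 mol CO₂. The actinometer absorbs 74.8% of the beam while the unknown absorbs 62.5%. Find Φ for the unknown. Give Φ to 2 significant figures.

Photons absorbed by the actinometer: 3.41e-6 / 0.215 = 1.586e-5 mol.
Incident flux: 1.586e-5 / 0.748 = 2.120e-5 einstein.
Absorbed by unknown: 0.625 × 2.120e-5 = 1.325e-5 mol.
Φ(unknown) = 7.44e-6 / 1.325e-5 = 0.56.

Φ = 0.56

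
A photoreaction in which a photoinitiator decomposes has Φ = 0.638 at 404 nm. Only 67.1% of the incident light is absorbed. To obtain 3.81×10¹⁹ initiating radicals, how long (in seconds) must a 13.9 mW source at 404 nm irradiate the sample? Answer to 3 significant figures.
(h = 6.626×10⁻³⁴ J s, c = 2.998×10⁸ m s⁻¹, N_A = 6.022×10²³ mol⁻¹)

t ≈ 3150 s

Product: 3.81×10¹⁹ / 6.022×10²³ = 6.327×10⁻⁵ mol.
Photons that must be absorbed: 6.327×10⁻⁵ / 0.638 = 9.917×10⁻⁵ mol.
Incident photons needed: 9.917×10⁻⁵ / 0.671 = 1.478×10⁻⁴ mol.
Photon energy: hc/λ = 4.917×10⁻¹⁹ J; per mole, 2.961×10⁵ J mol⁻¹.
Energy required: 1.478×10⁻⁴ × 2.961×10⁵ = 43.76 J.
Time: 43.76 J / 0.0139 W = 3150 s.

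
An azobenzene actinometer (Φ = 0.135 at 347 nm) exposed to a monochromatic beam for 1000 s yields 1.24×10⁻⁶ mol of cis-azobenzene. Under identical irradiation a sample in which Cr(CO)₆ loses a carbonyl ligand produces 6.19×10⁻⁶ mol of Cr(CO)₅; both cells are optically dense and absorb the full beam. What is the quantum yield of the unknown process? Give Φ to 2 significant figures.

Φ = 0.67

Photons absorbed by the actinometer: 1.24×10⁻⁶ / 0.135 = 9.185×10⁻⁶ mol.
Φ(unknown) = 6.19×10⁻⁶ / 9.185×10⁻⁶ = 0.67.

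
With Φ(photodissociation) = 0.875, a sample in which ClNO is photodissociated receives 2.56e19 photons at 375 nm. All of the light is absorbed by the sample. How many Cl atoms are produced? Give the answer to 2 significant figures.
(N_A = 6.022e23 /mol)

2.2e19 atoms

Moles of photons: 2.56e19 / 6.022e23 = 4.251e-5 mol.
Product: Φ × n_abs = 0.875 × 4.251e-5 = 3.720e-5 mol.
As a count: 3.720e-5 × 6.022e23 = 2.2e19.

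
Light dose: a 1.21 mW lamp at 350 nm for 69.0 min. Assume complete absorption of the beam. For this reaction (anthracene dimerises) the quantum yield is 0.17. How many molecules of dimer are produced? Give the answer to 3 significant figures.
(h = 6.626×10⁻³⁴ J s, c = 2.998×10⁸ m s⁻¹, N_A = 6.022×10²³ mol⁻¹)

1.50×10¹⁸ molecules

Photon energy at 350 nm: hc/λ = (6.626×10⁻³⁴)(2.998×10⁸)/(350×10⁻⁹) = 5.676×10⁻¹⁹ J.
Energy delivered: (1.21 mW)(4140 s) = 5.009 J.
Photons incident: 5.009 / 5.676×10⁻¹⁹ = 8.825×10¹⁸, i.e. 8.825×10¹⁸/6.022×10²³ = 1.465×10⁻⁵ mol.
Product: Φ × n_abs = 0.17 × 1.465×10⁻⁵ = 2.491×10⁻⁶ mol.
As a count: 2.491×10⁻⁶ × 6.022×10²³ = 1.50×10¹⁸.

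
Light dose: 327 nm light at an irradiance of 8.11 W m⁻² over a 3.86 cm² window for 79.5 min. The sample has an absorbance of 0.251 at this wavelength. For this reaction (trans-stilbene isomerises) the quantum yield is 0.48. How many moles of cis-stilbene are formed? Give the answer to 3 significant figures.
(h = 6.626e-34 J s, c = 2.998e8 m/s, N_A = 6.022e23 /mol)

8.60e-6 mol

Photon energy at 327 nm: hc/λ = (6.626e-34)(2.998e8)/(327e-9) = 6.075e-19 J.
Energy delivered: (8.11 W m⁻²)(3.86e-4 m²)(4770 s) = 14.93 J.
Photons incident: 14.93 / 6.075e-19 = 2.458e19, i.e. 2.458e19/6.022e23 = 4.082e-5 mol.
Fraction absorbed: 1 − 10^(−0.251) = 0.4390.
Photons absorbed: 0.4390 × 4.082e-5 = 1.792e-5 mol.
Product: Φ × n_abs = 0.48 × 1.792e-5 = 8.602e-6 mol.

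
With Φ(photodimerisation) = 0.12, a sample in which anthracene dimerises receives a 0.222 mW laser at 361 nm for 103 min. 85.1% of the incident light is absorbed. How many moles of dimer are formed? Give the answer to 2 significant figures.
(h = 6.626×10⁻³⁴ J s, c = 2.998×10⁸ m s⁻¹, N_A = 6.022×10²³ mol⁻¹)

Photon energy at 361 nm: hc/λ = (6.626×10⁻³⁴)(2.998×10⁸)/(361×10⁻⁹) = 5.503×10⁻¹⁹ J.
Energy delivered: (0.222 mW)(6180 s) = 1.372 J.
Photons incident: 1.372 / 5.503×10⁻¹⁹ = 2.493×10¹⁸, i.e. 2.493×10¹⁸/6.022×10²³ = 4.140×10⁻⁶ mol.
Photons absorbed: 0.851 × 4.140×10⁻⁶ = 3.523×10⁻⁶ mol.
Product: Φ × n_abs = 0.12 × 3.523×10⁻⁶ = 4.228×10⁻⁷ mol.

4.2×10⁻⁷ mol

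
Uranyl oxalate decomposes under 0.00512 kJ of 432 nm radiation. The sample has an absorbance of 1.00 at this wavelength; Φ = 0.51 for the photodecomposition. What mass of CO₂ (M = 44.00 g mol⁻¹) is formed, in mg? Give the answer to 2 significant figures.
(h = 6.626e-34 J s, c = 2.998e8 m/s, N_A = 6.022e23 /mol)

0.37 mg

Photon energy at 432 nm: hc/λ = (6.626e-34)(2.998e8)/(432e-9) = 4.598e-19 J.
Incident energy: 0.00512 kJ = 5.12 J.
Photons incident: 5.12 / 4.598e-19 = 1.114e19, i.e. 1.114e19/6.022e23 = 1.850e-5 mol.
Fraction absorbed: 1 − 10^(−1.00) = 0.9000.
Photons absorbed: 0.9000 × 1.850e-5 = 1.665e-5 mol.
Product: Φ × n_abs = 0.51 × 1.665e-5 = 8.492e-6 mol.
Mass: 8.492e-6 × 44.00 = 3.736e-4 g = 0.37 mg.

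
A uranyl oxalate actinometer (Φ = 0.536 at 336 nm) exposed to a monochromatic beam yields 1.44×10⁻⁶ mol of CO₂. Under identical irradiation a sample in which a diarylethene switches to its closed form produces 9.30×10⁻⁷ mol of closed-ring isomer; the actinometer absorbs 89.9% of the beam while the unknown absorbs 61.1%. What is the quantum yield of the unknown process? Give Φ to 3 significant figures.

Φ = 0.509

Photons absorbed by the actinometer: 1.44×10⁻⁶ / 0.536 = 2.687×10⁻⁶ mol.
Incident flux: 2.687×10⁻⁶ / 0.899 = 2.989×10⁻⁶ einstein.
Absorbed by unknown: 0.611 × 2.989×10⁻⁶ = 1.826×10⁻⁶ mol.
Φ(unknown) = 9.30×10⁻⁷ / 1.826×10⁻⁶ = 0.509.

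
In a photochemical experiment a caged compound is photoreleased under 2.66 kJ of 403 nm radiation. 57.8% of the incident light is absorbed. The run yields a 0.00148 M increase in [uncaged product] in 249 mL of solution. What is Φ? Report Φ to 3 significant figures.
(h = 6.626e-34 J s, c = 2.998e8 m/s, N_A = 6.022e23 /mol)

Φ = 0.0711

Product: (0.00148 M)(0.249 L) = 3.685e-4 mol.
Photon energy at 403 nm: hc/λ = (6.626e-34)(2.998e8)/(403e-9) = 4.929e-19 J.
Incident energy: 2.66 kJ = 2660 J.
Photons incident: 2660 / 4.929e-19 = 5.397e21, i.e. 5.397e21/6.022e23 = 0.008962 mol.
Photons absorbed: 0.578 × 0.008962 = 0.005180 mol.
Φ = 3.685e-4 mol / 0.005180 mol photons = 0.0711.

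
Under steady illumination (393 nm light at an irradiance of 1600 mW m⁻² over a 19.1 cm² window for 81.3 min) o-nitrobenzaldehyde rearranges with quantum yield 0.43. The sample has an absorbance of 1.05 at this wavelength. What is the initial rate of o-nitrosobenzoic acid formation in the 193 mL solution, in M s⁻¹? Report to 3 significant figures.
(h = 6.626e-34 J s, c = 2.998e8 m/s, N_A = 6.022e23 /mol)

Photon energy at 393 nm: hc/λ = (6.626e-34)(2.998e8)/(393e-9) = 5.055e-19 J.
Energy delivered: (1600 mW m⁻²)(19.1e-4 m²)(4878 s) = 14.91 J.
Photons incident: 14.91 / 5.055e-19 = 2.950e19, i.e. 2.950e19/6.022e23 = 4.899e-5 mol.
Fraction absorbed: 1 − 10^(−1.05) = 0.9109.
Photons absorbed: 0.9109 × 4.899e-5 = 4.462e-5 mol.
Product formed: 0.43 × 4.462e-5 = 1.919e-5 mol.
Rate: 1.919e-5 mol / (4878 s × 0.193 L) = 2.04e-8 M s⁻¹.

2.04e-8 M s⁻¹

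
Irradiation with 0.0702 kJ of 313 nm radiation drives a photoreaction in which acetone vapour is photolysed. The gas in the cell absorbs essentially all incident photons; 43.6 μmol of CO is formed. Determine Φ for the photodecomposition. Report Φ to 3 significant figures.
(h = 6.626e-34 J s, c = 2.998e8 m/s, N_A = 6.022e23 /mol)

Φ = 0.237

Product: 43.6 μmol = 4.36e-5 mol.
Photon energy at 313 nm: hc/λ = (6.626e-34)(2.998e8)/(313e-9) = 6.347e-19 J.
Incident energy: 0.0702 kJ = 70.2 J.
Photons incident: 70.2 / 6.347e-19 = 1.106e20, i.e. 1.106e20/6.022e23 = 1.837e-4 mol.
Φ = 4.36e-5 mol / 1.837e-4 mol photons = 0.237.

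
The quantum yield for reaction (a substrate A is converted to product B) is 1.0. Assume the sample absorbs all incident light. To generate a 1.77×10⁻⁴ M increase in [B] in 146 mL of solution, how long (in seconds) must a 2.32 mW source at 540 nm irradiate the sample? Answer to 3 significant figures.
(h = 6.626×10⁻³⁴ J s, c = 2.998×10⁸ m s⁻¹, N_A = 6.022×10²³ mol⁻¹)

Product: (1.77×10⁻⁴ M)(0.146 L) = 2.584×10⁻⁵ mol.
Photons that must be absorbed: 2.584×10⁻⁵ / 1.0 = 2.584×10⁻⁵ mol.
Photon energy: hc/λ = 3.679×10⁻¹⁹ J; per mole, 2.215×10⁵ J mol⁻¹.
Energy required: 2.584×10⁻⁵ × 2.215×10⁵ = 5.724 J.
Time: 5.724 J / 0.00232 W = 2470 s.

t ≈ 2470 s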